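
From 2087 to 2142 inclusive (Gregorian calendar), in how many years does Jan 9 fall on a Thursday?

7

Track Jan 9's weekday year by year (advancing +1, or +2 across a Feb 29):
  2087: Thu ✓  2088: Fri (+1)  2089: Sun (+2)  2090: Mon (+1)  2091: Tue (+1)
  2092: Wed (+1)  2093: Fri (+2)  2094: Sat (+1)  2095: Sun (+1)  2096: Mon (+1)
  2097: Wed (+2)  2098: Thu (+1) ✓  2099: Fri (+1)  2100: Sat (+1)  … (28 more years) …
  2129: Sun (+2)  2130: Mon (+1)  2131: Tue (+1)  2132: Wed (+1)  2133: Fri (+2)
  2134: Sat (+1)  2135: Sun (+1)  2136: Mon (+1)  2137: Wed (+2)  2138: Thu (+1) ✓
  2139: Fri (+1)  2140: Sat (+1)  2141: Mon (+2)  2142: Tue (+1)
Thursday years: 2087, 2098, 2110, 2116, 2121, 2127, 2138 — 7 in total.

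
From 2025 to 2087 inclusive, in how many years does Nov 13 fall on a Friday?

9

Track Nov 13's weekday year by year (advancing +1, or +2 across a Feb 29):
  2025: Thu  2026: Fri (+1) ✓  2027: Sat (+1)  2028: Mon (+2)  2029: Tue (+1)
  2030: Wed (+1)  2031: Thu (+1)  2032: Sat (+2)  2033: Sun (+1)  2034: Mon (+1)
  2035: Tue (+1)  2036: Thu (+2)  2037: Fri (+1) ✓  2038: Sat (+1)  … (35 more years) …
  2074: Tue (+1)  2075: Wed (+1)  2076: Fri (+2) ✓  2077: Sat (+1)  2078: Sun (+1)
  2079: Mon (+1)  2080: Wed (+2)  2081: Thu (+1)  2082: Fri (+1) ✓  2083: Sat (+1)
  2084: Mon (+2)  2085: Tue (+1)  2086: Wed (+1)  2087: Thu (+1)
Friday years: 2026, 2037, 2043, 2048, 2054, 2065, 2071, 2076, 2082 — 9 in total.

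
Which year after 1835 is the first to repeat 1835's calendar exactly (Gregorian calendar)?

Two years share a calendar iff Jan 1 falls on the same weekday and both are leap or both are common. 1835: Jan 1 is Thursday, common year.
1836: Jan 1 Friday, leap
1837: Jan 1 Sunday, common
1838: Jan 1 Monday, common
1839: Jan 1 Tuesday, common
1840: Jan 1 Wednesday, leap
1841: Jan 1 Friday, common
1842: Jan 1 Saturday, common
1843: Jan 1 Sunday, common
1844: Jan 1 Monday, leap
1845: Jan 1 Wednesday, common
1846: Jan 1 Thursday, common
1846 matches on both conditions.

1846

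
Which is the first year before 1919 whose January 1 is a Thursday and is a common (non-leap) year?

1914

Jan 1 advances by 2 weekdays after a leap year and by 1 after a common year.
1919: Jan 1 is Wednesday.
1918: Tuesday
1917: Monday
1916: Saturday (leap)
1915: Friday
1914: Thursday
1914 begins on a Thursday and is a common year.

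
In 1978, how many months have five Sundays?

A month of length L has five Sundays iff its first Sunday is on day ≤ L−28 (so day 1–3 in a 31-day month, 1–2 in a 30-day month, day 1 in a leap February).
Checking each month of 1978: Jan starts Sun (31d) ✓; Feb starts Wed (28d); Mar starts Wed (31d); Apr starts Sat (30d) ✓; May starts Mon (31d); Jun starts Thu (30d); Jul starts Sat (31d) ✓; Aug starts Tue (31d); Sep starts Fri (30d); Oct starts Sun (31d) ✓; Nov starts Wed (30d); Dec starts Fri (31d) ✓.
Five-Sunday months: January, April, July, October, December → 5.

5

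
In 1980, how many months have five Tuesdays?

A month of length L has five Tuesdays iff its first Tuesday is on day ≤ L−28 (so day 1–3 in a 31-day month, 1–2 in a 30-day month, day 1 in a leap February).
Checking each month of 1980: Jan starts Tue (31d) ✓; Feb starts Fri (29d); Mar starts Sat (31d); Apr starts Tue (30d) ✓; May starts Thu (31d); Jun starts Sun (30d); Jul starts Tue (31d) ✓; Aug starts Fri (31d); Sep starts Mon (30d) ✓; Oct starts Wed (31d); Nov starts Sat (30d); Dec starts Mon (31d) ✓.
Five-Tuesday months: January, April, July, September, December → 5.

5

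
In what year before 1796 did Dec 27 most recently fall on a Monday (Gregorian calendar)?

From one year to the next, a fixed date's weekday advances by 1, or by 2 when a Feb 29 lies between the two dates.
1796: December 27 is Tuesday.
1795: Sunday (−2)
1794: Saturday (−1)
1793: Friday (−1)
1792: Thursday (−1)
1791: Tuesday (−2)
1790: Monday (−1)
Dec 27 falls on a Monday in 1790.

1790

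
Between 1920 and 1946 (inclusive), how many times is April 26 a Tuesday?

4

Track April 26's weekday year by year (advancing +1, or +2 across a Feb 29):
  1920: Mon  1921: Tue (+1) ✓  1922: Wed (+1)  1923: Thu (+1)  1924: Sat (+2)
  1925: Sun (+1)  1926: Mon (+1)  1927: Tue (+1) ✓  1928: Thu (+2)  1929: Fri (+1)
  1930: Sat (+1)  1931: Sun (+1)  1932: Tue (+2) ✓  1933: Wed (+1)  1934: Thu (+1)
  1935: Fri (+1)  1936: Sun (+2)  1937: Mon (+1)  1938: Tue (+1) ✓  1939: Wed (+1)
  1940: Fri (+2)  1941: Sat (+1)  1942: Sun (+1)  1943: Mon (+1)  1944: Wed (+2)
  1945: Thu (+1)  1946: Fri (+1)
Tuesday years: 1921, 1927, 1932, 1938 — 4 in total.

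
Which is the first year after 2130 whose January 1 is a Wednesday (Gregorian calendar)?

Jan 1 advances by 2 weekdays after a leap year and by 1 after a common year.
2130: Jan 1 is Sunday.
2131: Monday
2132: Tuesday (leap)
2133: Thursday
2134: Friday
2135: Saturday
2136: Sunday (leap)
2137: Tuesday
2138: Wednesday
2138 begins on a Wednesday

2138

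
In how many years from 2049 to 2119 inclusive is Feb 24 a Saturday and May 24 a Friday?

2

Check each year's weekday for Feb 24 and May 24:
  2049: Wed/Mon  2050: Thu/Tue  2051: Fri/Wed  2052: Sat/Fri ✓  2053: Mon/Sat  2054: Tue/Sun  2055: Wed/Mon  2056: Thu/Wed  2057: Sat/Thu  2058: Sun/Fri  2059: Mon/Sat  2060: Tue/Mon  2061: Thu/Tue  2062: Fri/Wed  …(43 more)…  2106: Wed/Mon  2107: Thu/Tue  2108: Fri/Thu  2109: Sun/Fri  2110: Mon/Sat  2111: Tue/Sun  2112: Wed/Tue  2113: Fri/Wed  2114: Sat/Thu  2115: Sun/Fri  2116: Mon/Sun  2117: Wed/Mon  2118: Thu/Tue  2119: Fri/Wed
Both conditions hold in: 2052, 2080 — 2.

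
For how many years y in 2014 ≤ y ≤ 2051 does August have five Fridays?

August has 31 days; it has five Fridays when Friday falls among the first (month-length − 28) days — i.e. when August 1 is one of Friday/Thursday/Wednesday.
August 1 by year: 2014:Fri✓ 2015:Sat 2016:Mon 2017:Tue 2018:Wed✓ 2019:Thu✓ 2020:Sat 2021:Sun 2022:Mon 2023:Tue 2024:Thu✓ 2025:Fri✓ 2026:Sat 2027:Sun 2028:Tue …(8 more)… 2037:Sat 2038:Sun 2039:Mon 2040:Wed✓ 2041:Thu✓ 2042:Fri✓ 2043:Sat 2044:Mon 2045:Tue 2046:Wed✓ 2047:Thu✓ 2048:Sat 2049:Sun 2050:Mon 2051:Tue
Years with five Fridays: 2014, 2018, 2019, 2024, 2025, 2029, 2030, 2031, 2035, 2036, 2040, 2041, 2042, 2046, 2047 → 15.

15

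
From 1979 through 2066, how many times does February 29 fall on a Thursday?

Leap years in 1979–2066: 22 of them.
Feb 29 weekday advances by 5 (mod 7) from one leap year to the next four years later (or differs when a century non-leap intervenes).
Leap-day weekdays: 1980:Fri 1984:Wed 1988:Mon 1992:Sat 1996:Thu✓ 2000:Tue 2004:Sun 2008:Fri 2012:Wed 2016:Mon 2020:Sat 2024:Thu✓ 2028:Tue 2032:Sun 2036:Fri 2040:Wed 2044:Mon 2048:Sat 2052:Thu✓ 2056:Tue 2060:Sun 2064:Fri
Thursday: 1996, 2024, 2052 → 3.

3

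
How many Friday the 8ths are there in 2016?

3

Check the 8th of each month of 2016: Jan 8: Fri, Feb 8: Mon, Mar 8: Tue, Apr 8: Fri, May 8: Sun, Jun 8: Wed, Jul 8: Fri, Aug 8: Mon, Sep 8: Thu, Oct 8: Sat, Nov 8: Tue, Dec 8: Thu.
Friday occurs in January, April, July — 3 months.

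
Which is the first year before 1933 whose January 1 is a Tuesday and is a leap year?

Jan 1 advances by 2 weekdays after a leap year and by 1 after a common year.
1933: Jan 1 is Sunday.
1932: Friday (leap)
1931: Thursday
1930: Wednesday
1929: Tuesday
1928: Sunday (leap)
1927: Saturday
1926: Friday
1925: Thursday
1924: Tuesday (leap)
1924 begins on a Tuesday and is a leap year.

1924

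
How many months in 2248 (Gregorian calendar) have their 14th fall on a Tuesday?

2

Check the 14th of each month of 2248: Jan 14: Fri, Feb 14: Mon, Mar 14: Tue, Apr 14: Fri, May 14: Sun, Jun 14: Wed, Jul 14: Fri, Aug 14: Mon, Sep 14: Thu, Oct 14: Sat, Nov 14: Tue, Dec 14: Thu.
Tuesday occurs in March, November — 2 months.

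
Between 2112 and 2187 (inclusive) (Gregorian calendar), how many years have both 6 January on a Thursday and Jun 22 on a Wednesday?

Check each year's weekday for 6 January and Jun 22:
  2112: Wed/Wed  2113: Fri/Thu  2114: Sat/Fri  2115: Sun/Sat  2116: Mon/Mon  2117: Wed/Tue  2118: Thu/Wed ✓  2119: Fri/Thu  2120: Sat/Sat  2121: Mon/Sun  2122: Tue/Mon  2123: Wed/Tue  2124: Thu/Thu  2125: Sat/Fri  …(48 more)…  2174: Thu/Wed ✓  2175: Fri/Thu  2176: Sat/Sat  2177: Mon/Sun  2178: Tue/Mon  2179: Wed/Tue  2180: Thu/Thu  2181: Sat/Fri  2182: Sun/Sat  2183: Mon/Sun  2184: Tue/Tue  2185: Thu/Wed ✓  2186: Fri/Thu  2187: Sat/Fri
Both conditions hold in: 2118, 2129, 2135, 2146, 2157, 2163, 2174, 2185 — 8.

8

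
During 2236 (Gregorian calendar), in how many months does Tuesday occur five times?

4

A month of length L has five Tuesdays iff its first Tuesday is on day ≤ L−28 (so day 1–3 in a 31-day month, 1–2 in a 30-day month, day 1 in a leap February).
Checking each month of 2236: Jan starts Fri (31d); Feb starts Mon (29d); Mar starts Tue (31d) ✓; Apr starts Fri (30d); May starts Sun (31d) ✓; Jun starts Wed (30d); Jul starts Fri (31d); Aug starts Mon (31d) ✓; Sep starts Thu (30d); Oct starts Sat (31d); Nov starts Tue (30d) ✓; Dec starts Thu (31d).
Five-Tuesday months: March, May, August, November → 4.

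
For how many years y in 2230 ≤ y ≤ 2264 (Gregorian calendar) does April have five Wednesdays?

10

April has 30 days; it has five Wednesdays when Wednesday falls among the first (month-length − 28) days — i.e. when April 1 is one of Wednesday/Tuesday.
April 1 by year: 2230:Thu 2231:Fri 2232:Sun 2233:Mon 2234:Tue✓ 2235:Wed✓ 2236:Fri 2237:Sat 2238:Sun 2239:Mon 2240:Wed✓ 2241:Thu 2242:Fri 2243:Sat 2244:Mon …(5 more)… 2250:Mon 2251:Tue✓ 2252:Thu 2253:Fri 2254:Sat 2255:Sun 2256:Tue✓ 2257:Wed✓ 2258:Thu 2259:Fri 2260:Sun 2261:Mon 2262:Tue✓ 2263:Wed✓ 2264:Fri
Years with five Wednesdays: 2234, 2235, 2240, 2245, 2246, 2251, 2256, 2257, 2262, 2263 → 10.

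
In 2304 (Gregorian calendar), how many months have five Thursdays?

A month of length L has five Thursdays iff its first Thursday is on day ≤ L−28 (so day 1–3 in a 31-day month, 1–2 in a 30-day month, day 1 in a leap February).
Checking each month of 2304: Jan starts Fri (31d); Feb starts Mon (29d); Mar starts Tue (31d) ✓; Apr starts Fri (30d); May starts Sun (31d); Jun starts Wed (30d) ✓; Jul starts Fri (31d); Aug starts Mon (31d); Sep starts Thu (30d) ✓; Oct starts Sat (31d); Nov starts Tue (30d); Dec starts Thu (31d) ✓.
Five-Thursday months: March, June, September, December → 4.

4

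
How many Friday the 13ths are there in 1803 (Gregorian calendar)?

1

Check the 13th of each month of 1803: Jan 13: Thu, Feb 13: Sun, Mar 13: Sun, Apr 13: Wed, May 13: Fri, Jun 13: Mon, Jul 13: Wed, Aug 13: Sat, Sep 13: Tue, Oct 13: Thu, Nov 13: Sun, Dec 13: Tue.
Friday occurs in May — 1 month.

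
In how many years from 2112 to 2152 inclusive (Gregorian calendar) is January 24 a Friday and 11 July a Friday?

Check each year's weekday for January 24 and 11 July:
  2112: Sun/Mon  2113: Tue/Tue  2114: Wed/Wed  2115: Thu/Thu  2116: Fri/Sat  2117: Sun/Sun  2118: Mon/Mon  2119: Tue/Tue  2120: Wed/Thu  2121: Fri/Fri ✓  2122: Sat/Sat  2123: Sun/Sun  2124: Mon/Tue  2125: Wed/Wed  …(13 more)…  2139: Sat/Sat  2140: Sun/Mon  2141: Tue/Tue  2142: Wed/Wed  2143: Thu/Thu  2144: Fri/Sat  2145: Sun/Sun  2146: Mon/Mon  2147: Tue/Tue  2148: Wed/Thu  2149: Fri/Fri ✓  2150: Sat/Sat  2151: Sun/Sun  2152: Mon/Tue
Both conditions hold in: 2121, 2127, 2138, 2149 — 4.

4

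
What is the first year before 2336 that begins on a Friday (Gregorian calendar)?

2332

Jan 1 advances by 2 weekdays after a leap year and by 1 after a common year.
2336: Jan 1 is Wednesday (leap).
2335: Tuesday
2334: Monday
2333: Sunday
2332: Friday (leap)
2332 begins on a Friday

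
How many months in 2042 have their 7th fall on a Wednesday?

1

Check the 7th of each month of 2042: Jan 7: Tue, Feb 7: Fri, Mar 7: Fri, Apr 7: Mon, May 7: Wed, Jun 7: Sat, Jul 7: Mon, Aug 7: Thu, Sep 7: Sun, Oct 7: Tue, Nov 7: Fri, Dec 7: Sun.
Wednesday occurs in May — 1 month.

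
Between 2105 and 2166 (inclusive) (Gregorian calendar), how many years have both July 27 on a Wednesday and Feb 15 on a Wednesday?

Check each year's weekday for July 27 and Feb 15:
  2105: Mon/Sun  2106: Tue/Mon  2107: Wed/Tue  2108: Fri/Wed  2109: Sat/Fri  2110: Sun/Sat  2111: Mon/Sun  2112: Wed/Mon  2113: Thu/Wed  2114: Fri/Thu  2115: Sat/Fri  2116: Mon/Sat  2117: Tue/Mon  2118: Wed/Tue  …(34 more)…  2153: Fri/Thu  2154: Sat/Fri  2155: Sun/Sat  2156: Tue/Sun  2157: Wed/Tue  2158: Thu/Wed  2159: Fri/Thu  2160: Sun/Fri  2161: Mon/Sun  2162: Tue/Mon  2163: Wed/Tue  2164: Fri/Wed  2165: Sat/Fri  2166: Sun/Sat
Both conditions hold in: no year — 0.

0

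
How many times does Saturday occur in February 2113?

4

February 2113 has 28 days and begins on Wednesday.
The first Saturday is February 4.
Saturdays fall on 4, 11, 18, 25 — that's 4.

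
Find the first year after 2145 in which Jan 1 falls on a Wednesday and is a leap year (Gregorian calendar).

Jan 1 advances by 2 weekdays after a leap year and by 1 after a common year.
2145: Jan 1 is Friday.
2146: Saturday
2147: Sunday
2148: Monday (leap)
2149: Wednesday
2150: Thursday
2151: Friday
2152: Saturday (leap)
2153: Monday
2154: Tuesday
2155: Wednesday
2156: Thursday (leap)
2157: Saturday
2158: Sunday
2159: Monday
2160: Tuesday (leap)
2161: Thursday
2162: Friday
2163: Saturday
2164: Sunday (leap)
2165: Tuesday
2166: Wednesday
2167: Thursday
2168: Friday (leap)
2169: Sunday
2170: Monday
2171: Tuesday
2172: Wednesday (leap)
2172 begins on a Wednesday and is a leap year.

2172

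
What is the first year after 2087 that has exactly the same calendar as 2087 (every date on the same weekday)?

Two years share a calendar iff Jan 1 falls on the same weekday and both are leap or both are common. 2087: Jan 1 is Wednesday, common year.
2088: Jan 1 Thursday, leap
2089: Jan 1 Saturday, common
2090: Jan 1 Sunday, common
2091: Jan 1 Monday, common
2092: Jan 1 Tuesday, leap
2093: Jan 1 Thursday, common
2094: Jan 1 Friday, common
2095: Jan 1 Saturday, common
2096: Jan 1 Sunday, leap
2097: Jan 1 Tuesday, common
2098: Jan 1 Wednesday, common
2098 matches on both conditions.

2098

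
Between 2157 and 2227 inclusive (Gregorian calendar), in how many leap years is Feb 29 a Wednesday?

Leap years in 2157–2227: 16 of them.
Feb 29 weekday advances by 5 (mod 7) from one leap year to the next four years later (or differs when a century non-leap intervenes).
Leap-day weekdays: 2160:Fri 2164:Wed✓ 2168:Mon 2172:Sat 2176:Thu 2180:Tue 2184:Sun 2188:Fri 2192:Wed✓ 2196:Mon 2204:Wed✓ 2208:Mon 2212:Sat 2216:Thu 2220:Tue 2224:Sun
Wednesday: 2164, 2192, 2204 → 3.

3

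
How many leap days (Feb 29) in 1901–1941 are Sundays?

1

Leap years in 1901–1941: 10 of them.
Feb 29 weekday advances by 5 (mod 7) from one leap year to the next four years later (or differs when a century non-leap intervenes).
Leap-day weekdays: 1904:Mon 1908:Sat 1912:Thu 1916:Tue 1920:Sun✓ 1924:Fri 1928:Wed 1932:Mon 1936:Sat 1940:Thu
Sunday: 1920 → 1.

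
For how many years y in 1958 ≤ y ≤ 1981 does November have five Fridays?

November has 30 days; it has five Fridays when Friday falls among the first (month-length − 28) days — i.e. when November 1 is one of Friday/Thursday.
November 1 by year: 1958:Sat 1959:Sun 1960:Tue 1961:Wed 1962:Thu✓ 1963:Fri✓ 1964:Sun 1965:Mon 1966:Tue 1967:Wed 1968:Fri✓ 1969:Sat 1970:Sun 1971:Mon 1972:Wed 1973:Thu✓ 1974:Fri✓ 1975:Sat 1976:Mon 1977:Tue 1978:Wed 1979:Thu✓ 1980:Sat 1981:Sun
Years with five Fridays: 1962, 1963, 1968, 1973, 1974, 1979 → 6.

6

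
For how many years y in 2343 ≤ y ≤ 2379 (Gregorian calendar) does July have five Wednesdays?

14

July has 31 days; it has five Wednesdays when Wednesday falls among the first (month-length − 28) days — i.e. when July 1 is one of Wednesday/Tuesday/Monday.
July 1 by year: 2343:Thu 2344:Sat 2345:Sun 2346:Mon✓ 2347:Tue✓ 2348:Thu 2349:Fri 2350:Sat 2351:Sun 2352:Tue✓ 2353:Wed✓ 2354:Thu 2355:Fri 2356:Sun 2357:Mon✓ …(7 more)… 2365:Thu 2366:Fri 2367:Sat 2368:Mon✓ 2369:Tue✓ 2370:Wed✓ 2371:Thu 2372:Sat 2373:Sun 2374:Mon✓ 2375:Tue✓ 2376:Thu 2377:Fri 2378:Sat 2379:Sun
Years with five Wednesdays: 2346, 2347, 2352, 2353, 2357, 2358, 2359, 2363, 2364, 2368, 2369, 2370, 2374, 2375 → 14.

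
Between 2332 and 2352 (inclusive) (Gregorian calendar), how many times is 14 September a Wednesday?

Track 14 September's weekday year by year (advancing +1, or +2 across a Feb 29):
  2332: Wed ✓  2333: Thu (+1)  2334: Fri (+1)  2335: Sat (+1)  2336: Mon (+2)
  2337: Tue (+1)  2338: Wed (+1) ✓  2339: Thu (+1)  2340: Sat (+2)  2341: Sun (+1)
  2342: Mon (+1)  2343: Tue (+1)  2344: Thu (+2)  2345: Fri (+1)  2346: Sat (+1)
  2347: Sun (+1)  2348: Tue (+2)  2349: Wed (+1) ✓  2350: Thu (+1)  2351: Fri (+1)
  2352: Sun (+2)
Wednesday years: 2332, 2338, 2349 — 3 in total.

3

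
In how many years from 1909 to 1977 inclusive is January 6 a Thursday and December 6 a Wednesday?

3

Check each year's weekday for January 6 and December 6:
  1909: Wed/Mon  1910: Thu/Tue  1911: Fri/Wed  1912: Sat/Fri  1913: Mon/Sat  1914: Tue/Sun  1915: Wed/Mon  1916: Thu/Wed ✓  1917: Sat/Thu  1918: Sun/Fri  1919: Mon/Sat  1920: Tue/Mon  1921: Thu/Tue  1922: Fri/Wed  …(41 more)…  1964: Mon/Sun  1965: Wed/Mon  1966: Thu/Tue  1967: Fri/Wed  1968: Sat/Fri  1969: Mon/Sat  1970: Tue/Sun  1971: Wed/Mon  1972: Thu/Wed ✓  1973: Sat/Thu  1974: Sun/Fri  1975: Mon/Sat  1976: Tue/Mon  1977: Thu/Tue
Both conditions hold in: 1916, 1944, 1972 — 3.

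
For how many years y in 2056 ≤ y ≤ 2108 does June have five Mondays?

June has 30 days; it has five Mondays when Monday falls among the first (month-length − 28) days — i.e. when June 1 is one of Monday/Sunday.
June 1 by year: 2056:Thu 2057:Fri 2058:Sat 2059:Sun✓ 2060:Tue 2061:Wed 2062:Thu 2063:Fri 2064:Sun✓ 2065:Mon✓ 2066:Tue 2067:Wed 2068:Fri 2069:Sat 2070:Sun✓ …(23 more)… 2094:Tue 2095:Wed 2096:Fri 2097:Sat 2098:Sun✓ 2099:Mon✓ 2100:Tue 2101:Wed 2102:Thu 2103:Fri 2104:Sun✓ 2105:Mon✓ 2106:Tue 2107:Wed 2108:Fri
Years with five Mondays: 2059, 2064, 2065, 2070, 2071, 2076, 2081, 2082, 2087, 2092, 2093, 2098, 2099, 2104, 2105 → 15.

15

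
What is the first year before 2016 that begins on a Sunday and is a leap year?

2012

Jan 1 advances by 2 weekdays after a leap year and by 1 after a common year.
2016: Jan 1 is Friday (leap).
2015: Thursday
2014: Wednesday
2013: Tuesday
2012: Sunday (leap)
2012 begins on a Sunday and is a leap year.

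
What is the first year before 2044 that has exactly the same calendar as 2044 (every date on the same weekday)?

2016

Two years share a calendar iff Jan 1 falls on the same weekday and both are leap or both are common. 2044: Jan 1 is Friday, leap year.
2043: Jan 1 Thursday, common
2042: Jan 1 Wednesday, common
2041: Jan 1 Tuesday, common
2040: Jan 1 Sunday, leap
2039: Jan 1 Saturday, common
2038: Jan 1 Friday, common
2037: Jan 1 Thursday, common
2036: Jan 1 Tuesday, leap
2035: Jan 1 Monday, common
2034: Jan 1 Sunday, common
2033: Jan 1 Saturday, common
2032: Jan 1 Thursday, leap
2031: Jan 1 Wednesday, common
2030: Jan 1 Tuesday, common
2029: Jan 1 Monday, common
2028: Jan 1 Saturday, leap
2027: Jan 1 Friday, common
2026: Jan 1 Thursday, common
2025: Jan 1 Wednesday, common
2024: Jan 1 Monday, leap
2023: Jan 1 Sunday, common
2022: Jan 1 Saturday, common
2021: Jan 1 Friday, common
2020: Jan 1 Wednesday, leap
2019: Jan 1 Tuesday, common
2018: Jan 1 Monday, common
2017: Jan 1 Sunday, common
2016: Jan 1 Friday, leap
2016 matches on both conditions.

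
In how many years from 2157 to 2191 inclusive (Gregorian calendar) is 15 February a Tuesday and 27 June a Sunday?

0

Check each year's weekday for 15 February and 27 June:
  2157: Tue/Mon  2158: Wed/Tue  2159: Thu/Wed  2160: Fri/Fri  2161: Sun/Sat  2162: Mon/Sun  2163: Tue/Mon  2164: Wed/Wed  2165: Fri/Thu  2166: Sat/Fri  2167: Sun/Sat  2168: Mon/Mon  2169: Wed/Tue  2170: Thu/Wed  …(7 more)…  2178: Sun/Sat  2179: Mon/Sun  2180: Tue/Tue  2181: Thu/Wed  2182: Fri/Thu  2183: Sat/Fri  2184: Sun/Sun  2185: Tue/Mon  2186: Wed/Tue  2187: Thu/Wed  2188: Fri/Fri  2189: Sun/Sat  2190: Mon/Sun  2191: Tue/Mon
Both conditions hold in: no year — 0.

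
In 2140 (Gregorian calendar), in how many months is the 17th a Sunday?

Check the 17th of each month of 2140: Jan 17: Sun, Feb 17: Wed, Mar 17: Thu, Apr 17: Sun, May 17: Tue, Jun 17: Fri, Jul 17: Sun, Aug 17: Wed, Sep 17: Sat, Oct 17: Mon, Nov 17: Thu, Dec 17: Sat.
Sunday occurs in January, April, July — 3 months.

3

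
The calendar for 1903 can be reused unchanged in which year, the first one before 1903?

Two years share a calendar iff Jan 1 falls on the same weekday and both are leap or both are common. 1903: Jan 1 is Thursday, common year.
1902: Jan 1 Wednesday, common
1901: Jan 1 Tuesday, common
1900: Jan 1 Monday, common
1899: Jan 1 Sunday, common
1898: Jan 1 Saturday, common
1897: Jan 1 Friday, common
1896: Jan 1 Wednesday, leap
1895: Jan 1 Tuesday, common
1894: Jan 1 Monday, common
1893: Jan 1 Sunday, common
1892: Jan 1 Friday, leap
1891: Jan 1 Thursday, common
1891 matches on both conditions.

1891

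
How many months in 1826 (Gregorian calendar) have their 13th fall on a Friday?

Check the 13th of each month of 1826: Jan 13: Fri, Feb 13: Mon, Mar 13: Mon, Apr 13: Thu, May 13: Sat, Jun 13: Tue, Jul 13: Thu, Aug 13: Sun, Sep 13: Wed, Oct 13: Fri, Nov 13: Mon, Dec 13: Wed.
Friday occurs in January, October — 2 months.

2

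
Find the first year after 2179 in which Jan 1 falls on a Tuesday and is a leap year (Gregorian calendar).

Jan 1 advances by 2 weekdays after a leap year and by 1 after a common year.
2179: Jan 1 is Friday.
2180: Saturday (leap)
2181: Monday
2182: Tuesday
2183: Wednesday
2184: Thursday (leap)
2185: Saturday
2186: Sunday
2187: Monday
2188: Tuesday (leap)
2188 begins on a Tuesday and is a leap year.

2188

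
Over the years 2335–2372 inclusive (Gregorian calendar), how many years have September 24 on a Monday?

4

Track September 24's weekday year by year (advancing +1, or +2 across a Feb 29):
  2335: Tue  2336: Thu (+2)  2337: Fri (+1)  2338: Sat (+1)  2339: Sun (+1)
  2340: Tue (+2)  2341: Wed (+1)  2342: Thu (+1)  2343: Fri (+1)  2344: Sun (+2)
  2345: Mon (+1) ✓  2346: Tue (+1)  2347: Wed (+1)  2348: Fri (+2)  … (10 more years) …
  2359: Thu (+1)  2360: Sat (+2)  2361: Sun (+1)  2362: Mon (+1) ✓  2363: Tue (+1)
  2364: Thu (+2)  2365: Fri (+1)  2366: Sat (+1)  2367: Sun (+1)  2368: Tue (+2)
  2369: Wed (+1)  2370: Thu (+1)  2371: Fri (+1)  2372: Sun (+2)
Monday years: 2345, 2351, 2356, 2362 — 4 in total.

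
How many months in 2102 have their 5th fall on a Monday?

1

Check the 5th of each month of 2102: Jan 5: Thu, Feb 5: Sun, Mar 5: Sun, Apr 5: Wed, May 5: Fri, Jun 5: Mon, Jul 5: Wed, Aug 5: Sat, Sep 5: Tue, Oct 5: Thu, Nov 5: Sun, Dec 5: Tue.
Monday occurs in June — 1 month.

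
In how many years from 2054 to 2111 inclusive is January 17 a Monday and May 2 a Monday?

Check each year's weekday for January 17 and May 2:
  2054: Sat/Sat  2055: Sun/Sun  2056: Mon/Tue  2057: Wed/Wed  2058: Thu/Thu  2059: Fri/Fri  2060: Sat/Sun  2061: Mon/Mon ✓  2062: Tue/Tue  2063: Wed/Wed  2064: Thu/Fri  2065: Sat/Sat  2066: Sun/Sun  2067: Mon/Mon ✓  …(30 more)…  2098: Fri/Fri  2099: Sat/Sat  2100: Sun/Sun  2101: Mon/Mon ✓  2102: Tue/Tue  2103: Wed/Wed  2104: Thu/Fri  2105: Sat/Sat  2106: Sun/Sun  2107: Mon/Mon ✓  2108: Tue/Wed  2109: Thu/Thu  2110: Fri/Fri  2111: Sat/Sat
Both conditions hold in: 2061, 2067, 2078, 2089, 2095, 2101, 2107 — 7.

7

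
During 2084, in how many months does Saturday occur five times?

5

A month of length L has five Saturdays iff its first Saturday is on day ≤ L−28 (so day 1–3 in a 31-day month, 1–2 in a 30-day month, day 1 in a leap February).
Checking each month of 2084: Jan starts Sat (31d) ✓; Feb starts Tue (29d); Mar starts Wed (31d); Apr starts Sat (30d) ✓; May starts Mon (31d); Jun starts Thu (30d); Jul starts Sat (31d) ✓; Aug starts Tue (31d); Sep starts Fri (30d) ✓; Oct starts Sun (31d); Nov starts Wed (30d); Dec starts Fri (31d) ✓.
Five-Saturday months: January, April, July, September, December → 5.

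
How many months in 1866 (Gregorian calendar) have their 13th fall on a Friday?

Check the 13th of each month of 1866: Jan 13: Sat, Feb 13: Tue, Mar 13: Tue, Apr 13: Fri, May 13: Sun, Jun 13: Wed, Jul 13: Fri, Aug 13: Mon, Sep 13: Thu, Oct 13: Sat, Nov 13: Tue, Dec 13: Thu.
Friday occurs in April, July — 2 months.

2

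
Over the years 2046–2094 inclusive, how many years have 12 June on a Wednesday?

Track 12 June's weekday year by year (advancing +1, or +2 across a Feb 29):
  2046: Tue  2047: Wed (+1) ✓  2048: Fri (+2)  2049: Sat (+1)  2050: Sun (+1)
  2051: Mon (+1)  2052: Wed (+2) ✓  2053: Thu (+1)  2054: Fri (+1)  2055: Sat (+1)
  2056: Mon (+2)  2057: Tue (+1)  2058: Wed (+1) ✓  2059: Thu (+1)  … (21 more years) …
  2081: Thu (+1)  2082: Fri (+1)  2083: Sat (+1)  2084: Mon (+2)  2085: Tue (+1)
  2086: Wed (+1) ✓  2087: Thu (+1)  2088: Sat (+2)  2089: Sun (+1)  2090: Mon (+1)
  2091: Tue (+1)  2092: Thu (+2)  2093: Fri (+1)  2094: Sat (+1)
Wednesday years: 2047, 2052, 2058, 2069, 2075, 2080, 2086 — 7 in total.

7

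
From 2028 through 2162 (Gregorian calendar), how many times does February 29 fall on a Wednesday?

Leap years in 2028–2162: 33 of them.
Feb 29 weekday advances by 5 (mod 7) from one leap year to the next four years later (or differs when a century non-leap intervenes).
Leap-day weekdays: 2028:Tue 2032:Sun 2036:Fri 2040:Wed✓ 2044:Mon 2048:Sat 2052:Thu 2056:Tue 2060:Sun 2064:Fri 2068:Wed✓ 2072:Mon 2076:Sat …(7 more)… 2112:Mon 2116:Sat 2120:Thu 2124:Tue 2128:Sun 2132:Fri 2136:Wed✓ 2140:Mon 2144:Sat 2148:Thu 2152:Tue 2156:Sun 2160:Fri
Wednesday: 2040, 2068, 2096, 2108, 2136 → 5.

5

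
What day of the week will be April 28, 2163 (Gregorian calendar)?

Thursday

January 1, 2163 is a Saturday.
April 28 is day 118 of the year, i.e. 117 days after Jan 1.
117 mod 7 = 5, so advance 5 weekdays from Saturday: Thursday.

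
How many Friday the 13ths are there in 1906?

2

Check the 13th of each month of 1906: Jan 13: Sat, Feb 13: Tue, Mar 13: Tue, Apr 13: Fri, May 13: Sun, Jun 13: Wed, Jul 13: Fri, Aug 13: Mon, Sep 13: Thu, Oct 13: Sat, Nov 13: Tue, Dec 13: Thu.
Friday occurs in April, July — 2 months.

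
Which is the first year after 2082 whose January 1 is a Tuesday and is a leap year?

Jan 1 advances by 2 weekdays after a leap year and by 1 after a common year.
2082: Jan 1 is Thursday.
2083: Friday
2084: Saturday (leap)
2085: Monday
2086: Tuesday
2087: Wednesday
2088: Thursday (leap)
2089: Saturday
2090: Sunday
2091: Monday
2092: Tuesday (leap)
2092 begins on a Tuesday and is a leap year.

2092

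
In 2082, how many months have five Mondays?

4

A month of length L has five Mondays iff its first Monday is on day ≤ L−28 (so day 1–3 in a 31-day month, 1–2 in a 30-day month, day 1 in a leap February).
Checking each month of 2082: Jan starts Thu (31d); Feb starts Sun (28d); Mar starts Sun (31d) ✓; Apr starts Wed (30d); May starts Fri (31d); Jun starts Mon (30d) ✓; Jul starts Wed (31d); Aug starts Sat (31d) ✓; Sep starts Tue (30d); Oct starts Thu (31d); Nov starts Sun (30d) ✓; Dec starts Tue (31d).
Five-Monday months: March, June, August, November → 4.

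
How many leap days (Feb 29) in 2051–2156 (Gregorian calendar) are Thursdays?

Leap years in 2051–2156: 26 of them.
Feb 29 weekday advances by 5 (mod 7) from one leap year to the next four years later (or differs when a century non-leap intervenes).
Leap-day weekdays: 2052:Thu✓ 2056:Tue 2060:Sun 2064:Fri 2068:Wed 2072:Mon 2076:Sat 2080:Thu✓ 2084:Tue 2088:Sun 2092:Fri 2096:Wed 2104:Fri 2108:Wed 2112:Mon 2116:Sat 2120:Thu✓ 2124:Tue 2128:Sun 2132:Fri 2136:Wed 2140:Mon 2144:Sat 2148:Thu✓ 2152:Tue 2156:Sun
Thursday: 2052, 2080, 2120, 2148 → 4.

4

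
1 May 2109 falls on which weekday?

Wednesday

January 1, 2109 is a Tuesday.
May 1 is day 121 of the year, i.e. 120 days after Jan 1.
120 mod 7 = 1, so advance 1 weekday from Tuesday: Wednesday.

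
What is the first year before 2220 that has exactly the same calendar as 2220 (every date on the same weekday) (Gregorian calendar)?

2180

Two years share a calendar iff Jan 1 falls on the same weekday and both are leap or both are common. 2220: Jan 1 is Saturday, leap year.
2219: Jan 1 Friday, common
2218: Jan 1 Thursday, common
2217: Jan 1 Wednesday, common
2216: Jan 1 Monday, leap
2215: Jan 1 Sunday, common
2214: Jan 1 Saturday, common
2213: Jan 1 Friday, common
2212: Jan 1 Wednesday, leap
2211: Jan 1 Tuesday, common
2210: Jan 1 Monday, common
2209: Jan 1 Sunday, common
2208: Jan 1 Friday, leap
2207: Jan 1 Thursday, common
2206: Jan 1 Wednesday, common
2205: Jan 1 Tuesday, common
2204: Jan 1 Sunday, leap
2203: Jan 1 Saturday, common
2202: Jan 1 Friday, common
2201: Jan 1 Thursday, common
2200: Jan 1 Wednesday, common
2199: Jan 1 Tuesday, common
2198: Jan 1 Monday, common
2197: Jan 1 Sunday, common
2196: Jan 1 Friday, leap
2195: Jan 1 Thursday, common
2194: Jan 1 Wednesday, common
2193: Jan 1 Tuesday, common
2192: Jan 1 Sunday, leap
2191: Jan 1 Saturday, common
2190: Jan 1 Friday, common
2189: Jan 1 Thursday, common
2188: Jan 1 Tuesday, leap
2187: Jan 1 Monday, common
2186: Jan 1 Sunday, common
2185: Jan 1 Saturday, common
2184: Jan 1 Thursday, leap
2183: Jan 1 Wednesday, common
2182: Jan 1 Tuesday, common
2181: Jan 1 Monday, common
2180: Jan 1 Saturday, leap
2180 matches on both conditions.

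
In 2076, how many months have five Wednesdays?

5

A month of length L has five Wednesdays iff its first Wednesday is on day ≤ L−28 (so day 1–3 in a 31-day month, 1–2 in a 30-day month, day 1 in a leap February).
Checking each month of 2076: Jan starts Wed (31d) ✓; Feb starts Sat (29d); Mar starts Sun (31d); Apr starts Wed (30d) ✓; May starts Fri (31d); Jun starts Mon (30d); Jul starts Wed (31d) ✓; Aug starts Sat (31d); Sep starts Tue (30d) ✓; Oct starts Thu (31d); Nov starts Sun (30d); Dec starts Tue (31d) ✓.
Five-Wednesday months: January, April, July, September, December → 5.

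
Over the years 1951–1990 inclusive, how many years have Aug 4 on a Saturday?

7

Track Aug 4's weekday year by year (advancing +1, or +2 across a Feb 29):
  1951: Sat ✓  1952: Mon (+2)  1953: Tue (+1)  1954: Wed (+1)  1955: Thu (+1)
  1956: Sat (+2) ✓  1957: Sun (+1)  1958: Mon (+1)  1959: Tue (+1)  1960: Thu (+2)
  1961: Fri (+1)  1962: Sat (+1) ✓  1963: Sun (+1)  1964: Tue (+2)  … (12 more years) …
  1977: Thu (+1)  1978: Fri (+1)  1979: Sat (+1) ✓  1980: Mon (+2)  1981: Tue (+1)
  1982: Wed (+1)  1983: Thu (+1)  1984: Sat (+2) ✓  1985: Sun (+1)  1986: Mon (+1)
  1987: Tue (+1)  1988: Thu (+2)  1989: Fri (+1)  1990: Sat (+1) ✓
Saturday years: 1951, 1956, 1962, 1973, 1979, 1984, 1990 — 7 in total.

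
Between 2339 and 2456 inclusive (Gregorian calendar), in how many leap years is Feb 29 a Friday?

4

Leap years in 2339–2456: 30 of them.
Feb 29 weekday advances by 5 (mod 7) from one leap year to the next four years later (or differs when a century non-leap intervenes).
Leap-day weekdays: 2340:Thu 2344:Tue 2348:Sun 2352:Fri✓ 2356:Wed 2360:Mon 2364:Sat 2368:Thu 2372:Tue 2376:Sun 2380:Fri✓ 2384:Wed 2388:Mon …(4 more)… 2408:Fri✓ 2412:Wed 2416:Mon 2420:Sat 2424:Thu 2428:Tue 2432:Sun 2436:Fri✓ 2440:Wed 2444:Mon 2448:Sat 2452:Thu 2456:Tue
Friday: 2352, 2380, 2408, 2436 → 4.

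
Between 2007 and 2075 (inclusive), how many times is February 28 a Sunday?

10

Track February 28's weekday year by year (advancing +1, or +2 across a Feb 29):
  2007: Wed  2008: Thu (+1)  2009: Sat (+2)  2010: Sun (+1) ✓  2011: Mon (+1)
  2012: Tue (+1)  2013: Thu (+2)  2014: Fri (+1)  2015: Sat (+1)  2016: Sun (+1) ✓
  2017: Tue (+2)  2018: Wed (+1)  2019: Thu (+1)  2020: Fri (+1)  … (41 more years) …
  2062: Tue (+1)  2063: Wed (+1)  2064: Thu (+1)  2065: Sat (+2)  2066: Sun (+1) ✓
  2067: Mon (+1)  2068: Tue (+1)  2069: Thu (+2)  2070: Fri (+1)  2071: Sat (+1)
  2072: Sun (+1) ✓  2073: Tue (+2)  2074: Wed (+1)  2075: Thu (+1)
Sunday years: 2010, 2016, 2021, 2027, 2038, 2044, 2049, 2055, 2066, 2072 — 10 in total.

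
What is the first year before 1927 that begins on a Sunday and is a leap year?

1888

Jan 1 advances by 2 weekdays after a leap year and by 1 after a common year.
1927: Jan 1 is Saturday.
1926: Friday
1925: Thursday
1924: Tuesday (leap)
1923: Monday
1922: Sunday
1921: Saturday
1920: Thursday (leap)
1919: Wednesday
1918: Tuesday
1917: Monday
1916: Saturday (leap)
1915: Friday
1914: Thursday
1913: Wednesday
1912: Monday (leap)
1911: Sunday
1910: Saturday
1909: Friday
1908: Wednesday (leap)
1907: Tuesday
1906: Monday
1905: Sunday
1904: Friday (leap)
1903: Thursday
1902: Wednesday
1901: Tuesday
1900: Monday
1899: Sunday
1898: Saturday
1897: Friday
1896: Wednesday (leap)
1895: Tuesday
1894: Monday
1893: Sunday
1892: Friday (leap)
1891: Thursday
1890: Wednesday
1889: Tuesday
1888: Sunday (leap)
1888 begins on a Sunday and is a leap year.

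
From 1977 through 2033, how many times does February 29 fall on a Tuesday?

2

Leap years in 1977–2033: 14 of them.
Feb 29 weekday advances by 5 (mod 7) from one leap year to the next four years later (or differs when a century non-leap intervenes).
Leap-day weekdays: 1980:Fri 1984:Wed 1988:Mon 1992:Sat 1996:Thu 2000:Tue✓ 2004:Sun 2008:Fri 2012:Wed 2016:Mon 2020:Sat 2024:Thu 2028:Tue✓ 2032:Sun
Tuesday: 2000, 2028 → 2.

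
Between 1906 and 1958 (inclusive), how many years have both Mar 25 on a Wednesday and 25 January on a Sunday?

5

Check each year's weekday for Mar 25 and 25 January:
  1906: Sun/Thu  1907: Mon/Fri  1908: Wed/Sat  1909: Thu/Mon  1910: Fri/Tue  1911: Sat/Wed  1912: Mon/Thu  1913: Tue/Sat  1914: Wed/Sun ✓  1915: Thu/Mon  1916: Sat/Tue  1917: Sun/Thu  1918: Mon/Fri  1919: Tue/Sat  …(25 more)…  1945: Sun/Thu  1946: Mon/Fri  1947: Tue/Sat  1948: Thu/Sun  1949: Fri/Tue  1950: Sat/Wed  1951: Sun/Thu  1952: Tue/Fri  1953: Wed/Sun ✓  1954: Thu/Mon  1955: Fri/Tue  1956: Sun/Wed  1957: Mon/Fri  1958: Tue/Sat
Both conditions hold in: 1914, 1925, 1931, 1942, 1953 — 5.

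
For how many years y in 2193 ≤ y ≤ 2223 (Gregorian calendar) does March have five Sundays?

March has 31 days; it has five Sundays when Sunday falls among the first (month-length − 28) days — i.e. when March 1 is one of Sunday/Saturday/Friday.
March 1 by year: 2193:Fri✓ 2194:Sat✓ 2195:Sun✓ 2196:Tue 2197:Wed 2198:Thu 2199:Fri✓ 2200:Sat✓ 2201:Sun✓ 2202:Mon 2203:Tue 2204:Thu 2205:Fri✓ 2206:Sat✓ 2207:Sun✓ 2208:Tue 2209:Wed 2210:Thu 2211:Fri✓ 2212:Sun✓ 2213:Mon 2214:Tue 2215:Wed 2216:Fri✓ 2217:Sat✓ 2218:Sun✓ 2219:Mon 2220:Wed 2221:Thu 2222:Fri✓ 2223:Sat✓
Years with five Sundays: 2193, 2194, 2195, 2199, 2200, 2201, 2205, 2206, 2207, 2211, 2212, 2216, 2217, 2218, 2222, 2223 → 16.

16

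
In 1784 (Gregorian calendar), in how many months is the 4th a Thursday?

Check the 4th of each month of 1784: Jan 4: Sun, Feb 4: Wed, Mar 4: Thu, Apr 4: Sun, May 4: Tue, Jun 4: Fri, Jul 4: Sun, Aug 4: Wed, Sep 4: Sat, Oct 4: Mon, Nov 4: Thu, Dec 4: Sat.
Thursday occurs in March, November — 2 months.

2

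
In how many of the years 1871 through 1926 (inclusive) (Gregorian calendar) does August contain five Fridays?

24

August has 31 days; it has five Fridays when Friday falls among the first (month-length − 28) days — i.e. when August 1 is one of Friday/Thursday/Wednesday.
August 1 by year: 1871:Tue 1872:Thu✓ 1873:Fri✓ 1874:Sat 1875:Sun 1876:Tue 1877:Wed✓ 1878:Thu✓ 1879:Fri✓ 1880:Sun 1881:Mon 1882:Tue 1883:Wed✓ 1884:Fri✓ 1885:Sat …(26 more)… 1912:Thu✓ 1913:Fri✓ 1914:Sat 1915:Sun 1916:Tue 1917:Wed✓ 1918:Thu✓ 1919:Fri✓ 1920:Sun 1921:Mon 1922:Tue 1923:Wed✓ 1924:Fri✓ 1925:Sat 1926:Sun
Years with five Fridays: 1872, 1873, 1877, 1878, 1879, 1883, 1884, 1888, 1889, 1890, 1894, 1895, 1900, 1901, 1902, 1906, 1907, 1912, 1913, 1917, 1918, 1919, 1923, 1924 → 24.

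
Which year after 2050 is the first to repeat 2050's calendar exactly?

Two years share a calendar iff Jan 1 falls on the same weekday and both are leap or both are common. 2050: Jan 1 is Saturday, common year.
2051: Jan 1 Sunday, common
2052: Jan 1 Monday, leap
2053: Jan 1 Wednesday, common
2054: Jan 1 Thursday, common
2055: Jan 1 Friday, common
2056: Jan 1 Saturday, leap
2057: Jan 1 Monday, common
2058: Jan 1 Tuesday, common
2059: Jan 1 Wednesday, common
2060: Jan 1 Thursday, leap
2061: Jan 1 Saturday, common
2061 matches on both conditions.

2061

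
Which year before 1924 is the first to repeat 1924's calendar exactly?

Two years share a calendar iff Jan 1 falls on the same weekday and both are leap or both are common. 1924: Jan 1 is Tuesday, leap year.
1923: Jan 1 Monday, common
1922: Jan 1 Sunday, common
1921: Jan 1 Saturday, common
1920: Jan 1 Thursday, leap
1919: Jan 1 Wednesday, common
1918: Jan 1 Tuesday, common
1917: Jan 1 Monday, common
1916: Jan 1 Saturday, leap
1915: Jan 1 Friday, common
1914: Jan 1 Thursday, common
1913: Jan 1 Wednesday, common
1912: Jan 1 Monday, leap
1911: Jan 1 Sunday, common
1910: Jan 1 Saturday, common
1909: Jan 1 Friday, common
1908: Jan 1 Wednesday, leap
1907: Jan 1 Tuesday, common
1906: Jan 1 Monday, common
1905: Jan 1 Sunday, common
1904: Jan 1 Friday, leap
1903: Jan 1 Thursday, common
1902: Jan 1 Wednesday, common
1901: Jan 1 Tuesday, common
1900: Jan 1 Monday, common
1899: Jan 1 Sunday, common
1898: Jan 1 Saturday, common
1897: Jan 1 Friday, common
1896: Jan 1 Wednesday, leap
1895: Jan 1 Tuesday, common
1894: Jan 1 Monday, common
1893: Jan 1 Sunday, common
1892: Jan 1 Friday, leap
1891: Jan 1 Thursday, common
1890: Jan 1 Wednesday, common
1889: Jan 1 Tuesday, common
1888: Jan 1 Sunday, leap
1887: Jan 1 Saturday, common
1886: Jan 1 Friday, common
1885: Jan 1 Thursday, common
1884: Jan 1 Tuesday, leap
1884 matches on both conditions.

1884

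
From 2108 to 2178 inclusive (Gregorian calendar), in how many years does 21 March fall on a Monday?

10

Track 21 March's weekday year by year (advancing +1, or +2 across a Feb 29):
  2108: Wed  2109: Thu (+1)  2110: Fri (+1)  2111: Sat (+1)  2112: Mon (+2) ✓
  2113: Tue (+1)  2114: Wed (+1)  2115: Thu (+1)  2116: Sat (+2)  2117: Sun (+1)
  2118: Mon (+1) ✓  2119: Tue (+1)  2120: Thu (+2)  2121: Fri (+1)  … (43 more years) …
  2165: Thu (+1)  2166: Fri (+1)  2167: Sat (+1)  2168: Mon (+2) ✓  2169: Tue (+1)
  2170: Wed (+1)  2171: Thu (+1)  2172: Sat (+2)  2173: Sun (+1)  2174: Mon (+1) ✓
  2175: Tue (+1)  2176: Thu (+2)  2177: Fri (+1)  2178: Sat (+1)
Monday years: 2112, 2118, 2129, 2135, 2140, 2146, 2157, 2163, 2168, 2174 — 10 in total.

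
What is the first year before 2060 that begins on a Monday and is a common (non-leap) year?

2057

Jan 1 advances by 2 weekdays after a leap year and by 1 after a common year.
2060: Jan 1 is Thursday (leap).
2059: Wednesday
2058: Tuesday
2057: Monday
2057 begins on a Monday and is a common year.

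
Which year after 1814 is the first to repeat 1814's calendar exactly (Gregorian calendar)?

Two years share a calendar iff Jan 1 falls on the same weekday and both are leap or both are common. 1814: Jan 1 is Saturday, common year.
1815: Jan 1 Sunday, common
1816: Jan 1 Monday, leap
1817: Jan 1 Wednesday, common
1818: Jan 1 Thursday, common
1819: Jan 1 Friday, common
1820: Jan 1 Saturday, leap
1821: Jan 1 Monday, common
1822: Jan 1 Tuesday, common
1823: Jan 1 Wednesday, common
1824: Jan 1 Thursday, leap
1825: Jan 1 Saturday, common
1825 matches on both conditions.

1825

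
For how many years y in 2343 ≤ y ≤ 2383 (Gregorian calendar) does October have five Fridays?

18

October has 31 days; it has five Fridays when Friday falls among the first (month-length − 28) days — i.e. when October 1 is one of Friday/Thursday/Wednesday.
October 1 by year: 2343:Fri✓ 2344:Sun 2345:Mon 2346:Tue 2347:Wed✓ 2348:Fri✓ 2349:Sat 2350:Sun 2351:Mon 2352:Wed✓ 2353:Thu✓ 2354:Fri✓ 2355:Sat 2356:Mon 2357:Tue …(11 more)… 2369:Wed✓ 2370:Thu✓ 2371:Fri✓ 2372:Sun 2373:Mon 2374:Tue 2375:Wed✓ 2376:Fri✓ 2377:Sat 2378:Sun 2379:Mon 2380:Wed✓ 2381:Thu✓ 2382:Fri✓ 2383:Sat
Years with five Fridays: 2343, 2347, 2348, 2352, 2353, 2354, 2358, 2359, 2364, 2365, 2369, 2370, 2371, 2375, 2376, 2380, 2381, 2382 → 18.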